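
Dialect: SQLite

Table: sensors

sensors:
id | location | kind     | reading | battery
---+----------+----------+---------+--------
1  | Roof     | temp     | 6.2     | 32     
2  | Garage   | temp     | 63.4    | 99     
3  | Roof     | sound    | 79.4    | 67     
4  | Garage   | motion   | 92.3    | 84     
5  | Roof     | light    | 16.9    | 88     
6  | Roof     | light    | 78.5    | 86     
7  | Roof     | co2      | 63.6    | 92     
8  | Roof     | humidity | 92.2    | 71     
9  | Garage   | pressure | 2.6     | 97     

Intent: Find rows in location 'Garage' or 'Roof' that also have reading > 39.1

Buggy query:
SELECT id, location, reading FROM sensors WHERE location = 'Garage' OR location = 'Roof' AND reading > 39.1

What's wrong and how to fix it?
Bug: Without parentheses, AND is evaluated before OR, so the reading filter only applies to the 'Roof' branch

Fix: Add parentheses around the OR so the AND applies to both alternatives

Corrected query:
SELECT id, location, reading FROM sensors WHERE (location = 'Garage' OR location = 'Roof') AND reading > 39.1

Result:
id | location | reading
---+----------+--------
2  | Garage   | 63.4   
3  | Roof     | 79.4   
4  | Garage   | 92.3   
6  | Roof     | 78.5   
7  | Roof     | 63.6   
8  | Roof     | 92.2   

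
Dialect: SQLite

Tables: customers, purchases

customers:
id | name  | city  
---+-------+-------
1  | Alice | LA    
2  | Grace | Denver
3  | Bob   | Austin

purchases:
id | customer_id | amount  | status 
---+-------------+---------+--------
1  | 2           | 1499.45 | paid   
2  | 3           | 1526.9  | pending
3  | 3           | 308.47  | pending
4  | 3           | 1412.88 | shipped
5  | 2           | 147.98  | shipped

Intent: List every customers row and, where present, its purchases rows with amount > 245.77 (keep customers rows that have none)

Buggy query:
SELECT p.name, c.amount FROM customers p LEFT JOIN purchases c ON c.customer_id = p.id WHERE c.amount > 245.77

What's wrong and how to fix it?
Bug: Filtering c.amount in WHERE discards the NULL rows produced by LEFT JOIN, turning it into an inner join

Fix: Put 'c.amount > 245.77' in the JOIN's ON clause instead of WHERE

Corrected query:
SELECT p.name, c.amount FROM customers p LEFT JOIN purchases c ON c.customer_id = p.id AND c.amount > 245.77

Result:
name  | amount 
------+--------
Alice | NULL   
Grace | 1499.45
Bob   | 308.47 
Bob   | 1412.88
Bob   | 1526.9 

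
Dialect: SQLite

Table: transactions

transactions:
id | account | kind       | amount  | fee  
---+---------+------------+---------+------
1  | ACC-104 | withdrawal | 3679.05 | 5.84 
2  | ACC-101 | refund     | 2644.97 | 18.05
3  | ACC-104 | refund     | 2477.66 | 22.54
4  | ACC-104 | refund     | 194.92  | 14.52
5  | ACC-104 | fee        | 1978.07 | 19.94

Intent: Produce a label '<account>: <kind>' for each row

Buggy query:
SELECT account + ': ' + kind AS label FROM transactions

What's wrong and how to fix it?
Bug: SQLite uses || for string concatenation; + coerces text to numbers (yielding 0)

Fix: Use the || operator for string concatenation

Corrected query:
SELECT account || ': ' || kind AS label FROM transactions

Result:
label              
-------------------
ACC-104: withdrawal
ACC-101: refund    
ACC-104: refund    
ACC-104: refund    
ACC-104: fee       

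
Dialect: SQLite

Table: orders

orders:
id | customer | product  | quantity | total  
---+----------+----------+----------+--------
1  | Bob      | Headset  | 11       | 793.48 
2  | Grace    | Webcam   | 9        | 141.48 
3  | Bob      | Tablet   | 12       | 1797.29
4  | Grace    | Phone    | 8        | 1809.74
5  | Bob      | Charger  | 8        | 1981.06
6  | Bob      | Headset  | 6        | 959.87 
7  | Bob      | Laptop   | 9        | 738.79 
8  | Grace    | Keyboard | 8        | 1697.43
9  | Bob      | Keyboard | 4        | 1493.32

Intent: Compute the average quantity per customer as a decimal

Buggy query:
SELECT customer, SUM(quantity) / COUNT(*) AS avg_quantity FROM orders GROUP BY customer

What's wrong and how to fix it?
Bug: SUM(quantity) and COUNT(*) are both integers; the division truncates the fractional part

Fix: Cast one side to REAL so the division keeps the fractional part

Corrected query:
SELECT customer, SUM(quantity) * 1.0 / COUNT(*) AS avg_quantity FROM orders GROUP BY customer

Result:
customer | avg_quantity
---------+-------------
Bob      | 8.333333    
Grace    | 8.333333    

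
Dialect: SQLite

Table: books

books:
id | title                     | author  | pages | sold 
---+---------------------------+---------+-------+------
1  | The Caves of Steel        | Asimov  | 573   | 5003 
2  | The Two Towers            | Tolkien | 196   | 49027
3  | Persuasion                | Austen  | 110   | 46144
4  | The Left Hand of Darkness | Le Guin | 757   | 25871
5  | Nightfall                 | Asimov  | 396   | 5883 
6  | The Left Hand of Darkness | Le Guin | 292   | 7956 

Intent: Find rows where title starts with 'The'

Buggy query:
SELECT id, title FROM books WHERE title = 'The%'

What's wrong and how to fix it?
Bug: '=' compares the literal string including the % character; pattern matching needs LIKE

Fix: Use LIKE for wildcard pattern matching

Corrected query:
SELECT id, title FROM books WHERE title LIKE 'The%'

Result:
id | title                    
---+--------------------------
1  | The Caves of Steel       
2  | The Two Towers           
4  | The Left Hand of Darkness
6  | The Left Hand of Darkness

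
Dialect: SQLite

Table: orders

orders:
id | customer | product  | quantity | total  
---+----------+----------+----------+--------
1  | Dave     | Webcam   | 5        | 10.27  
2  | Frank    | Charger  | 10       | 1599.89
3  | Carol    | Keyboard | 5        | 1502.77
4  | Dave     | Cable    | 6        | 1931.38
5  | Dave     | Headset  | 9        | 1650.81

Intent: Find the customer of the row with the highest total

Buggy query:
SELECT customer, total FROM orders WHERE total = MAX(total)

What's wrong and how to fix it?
Bug: WHERE is evaluated per row; an aggregate over the whole table isn't defined there

Fix: Wrap MAX in a scalar subquery so WHERE compares against a single value

Corrected query:
SELECT customer, total FROM orders WHERE total = (SELECT MAX(total) FROM orders)

Result:
customer | total  
---------+--------
Dave     | 1931.38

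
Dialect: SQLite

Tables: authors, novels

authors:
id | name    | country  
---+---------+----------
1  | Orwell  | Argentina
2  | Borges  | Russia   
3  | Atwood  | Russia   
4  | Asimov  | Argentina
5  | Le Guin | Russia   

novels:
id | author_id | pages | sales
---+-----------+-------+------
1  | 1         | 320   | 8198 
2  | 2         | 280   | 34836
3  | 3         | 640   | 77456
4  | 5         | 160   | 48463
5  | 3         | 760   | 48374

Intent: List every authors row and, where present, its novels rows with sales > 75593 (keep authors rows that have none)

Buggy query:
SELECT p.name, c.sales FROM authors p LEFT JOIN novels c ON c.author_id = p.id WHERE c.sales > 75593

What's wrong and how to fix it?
Bug: Filtering c.sales in WHERE discards the NULL rows produced by LEFT JOIN, turning it into an inner join

Fix: Put 'c.sales > 75593' in the JOIN's ON clause instead of WHERE

Corrected query:
SELECT p.name, c.sales FROM authors p LEFT JOIN novels c ON c.author_id = p.id AND c.sales > 75593

Result:
name    | sales
--------+------
Orwell  | NULL 
Borges  | NULL 
Atwood  | 77456
Asimov  | NULL 
Le Guin | NULL 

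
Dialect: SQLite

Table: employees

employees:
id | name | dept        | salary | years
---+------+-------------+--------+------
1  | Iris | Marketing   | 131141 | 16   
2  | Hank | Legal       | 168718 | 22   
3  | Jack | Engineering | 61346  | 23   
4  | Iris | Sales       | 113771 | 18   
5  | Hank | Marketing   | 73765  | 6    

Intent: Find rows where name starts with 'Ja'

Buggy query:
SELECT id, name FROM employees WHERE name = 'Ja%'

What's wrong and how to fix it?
Bug: Wildcards only work with LIKE; '=' treats '%' as a literal character

Fix: Replace '=' with LIKE so 'Ja%' is treated as a pattern

Corrected query:
SELECT id, name FROM employees WHERE name LIKE 'Ja%'

Result:
id | name
---+-----
3  | Jack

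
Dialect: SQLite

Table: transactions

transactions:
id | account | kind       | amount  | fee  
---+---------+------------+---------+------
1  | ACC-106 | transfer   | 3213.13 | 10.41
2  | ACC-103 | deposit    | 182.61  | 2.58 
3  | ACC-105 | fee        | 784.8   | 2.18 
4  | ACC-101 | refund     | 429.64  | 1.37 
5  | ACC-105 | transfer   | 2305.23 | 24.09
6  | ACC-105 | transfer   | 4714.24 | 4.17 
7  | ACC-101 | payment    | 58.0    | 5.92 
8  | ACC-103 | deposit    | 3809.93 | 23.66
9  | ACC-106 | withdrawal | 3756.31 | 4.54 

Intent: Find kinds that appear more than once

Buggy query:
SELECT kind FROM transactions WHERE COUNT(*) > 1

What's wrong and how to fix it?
Bug: WHERE can't reference COUNT(*); aggregates are computed after WHERE

Fix: GROUP BY kind, then filter groups with HAVING COUNT(*) > 1

Corrected query:
SELECT kind FROM transactions GROUP BY kind HAVING COUNT(*) > 1

Result:
kind    
--------
deposit 
transfer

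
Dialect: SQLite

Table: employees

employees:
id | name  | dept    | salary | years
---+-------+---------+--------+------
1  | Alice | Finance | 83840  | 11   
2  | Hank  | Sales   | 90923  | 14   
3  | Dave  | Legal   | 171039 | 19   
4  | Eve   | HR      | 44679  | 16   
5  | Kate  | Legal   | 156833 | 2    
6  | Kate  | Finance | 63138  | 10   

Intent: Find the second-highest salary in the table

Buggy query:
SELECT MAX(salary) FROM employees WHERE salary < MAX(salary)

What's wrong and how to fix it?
Bug: The inner MAX is an aggregate inside WHERE, which is not allowed

Fix: Put the inner MAX in a scalar subquery

Corrected query:
SELECT MAX(salary) FROM employees WHERE salary < (SELECT MAX(salary) FROM employees)

Result:
MAX(salary)
-----------
156833     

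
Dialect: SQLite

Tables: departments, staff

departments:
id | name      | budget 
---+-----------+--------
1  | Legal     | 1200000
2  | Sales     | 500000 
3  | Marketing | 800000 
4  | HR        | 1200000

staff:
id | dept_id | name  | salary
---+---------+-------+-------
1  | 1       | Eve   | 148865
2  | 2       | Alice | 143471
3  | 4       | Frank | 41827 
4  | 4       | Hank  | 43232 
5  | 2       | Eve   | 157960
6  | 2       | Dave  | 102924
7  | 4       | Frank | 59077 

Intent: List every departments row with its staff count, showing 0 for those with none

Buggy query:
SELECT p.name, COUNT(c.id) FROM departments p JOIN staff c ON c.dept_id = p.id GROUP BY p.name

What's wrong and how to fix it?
Bug: An inner join excludes parents with zero children

Fix: Use LEFT JOIN so parents without children still appear (COUNT(c.id) gives 0)

Corrected query:
SELECT p.name, COUNT(c.id) FROM departments p LEFT JOIN staff c ON c.dept_id = p.id GROUP BY p.name

Result:
name      | COUNT(c.id)
----------+------------
HR        | 3          
Legal     | 1          
Marketing | 0          
Sales     | 3          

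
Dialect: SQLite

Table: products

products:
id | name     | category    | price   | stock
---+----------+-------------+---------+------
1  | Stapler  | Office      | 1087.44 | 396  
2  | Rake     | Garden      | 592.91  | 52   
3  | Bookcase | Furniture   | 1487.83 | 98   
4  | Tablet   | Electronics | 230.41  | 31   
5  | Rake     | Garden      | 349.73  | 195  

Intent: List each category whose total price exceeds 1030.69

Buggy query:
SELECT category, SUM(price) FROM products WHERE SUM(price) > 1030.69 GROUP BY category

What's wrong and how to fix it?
Bug: Aggregate functions cannot appear in a WHERE clause

Fix: Move the aggregate condition to a HAVING clause

Corrected query:
SELECT category, SUM(price) FROM products GROUP BY category HAVING SUM(price) > 1030.69

Result:
category  | SUM(price)
----------+-----------
Furniture | 1487.83   
Office    | 1087.44   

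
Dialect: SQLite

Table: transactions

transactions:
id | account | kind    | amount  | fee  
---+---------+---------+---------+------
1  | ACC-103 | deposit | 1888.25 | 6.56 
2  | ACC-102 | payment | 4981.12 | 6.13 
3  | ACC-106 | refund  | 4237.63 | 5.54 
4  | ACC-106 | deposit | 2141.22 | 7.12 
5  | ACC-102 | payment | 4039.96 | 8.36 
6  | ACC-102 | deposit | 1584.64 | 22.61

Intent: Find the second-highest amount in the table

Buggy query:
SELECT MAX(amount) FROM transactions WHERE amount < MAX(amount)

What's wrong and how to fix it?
Bug: MAX(amount) on the right of the comparison is an aggregate-in-WHERE error

Fix: Put the inner MAX in a scalar subquery

Corrected query:
SELECT MAX(amount) FROM transactions WHERE amount < (SELECT MAX(amount) FROM transactions)

Result:
MAX(amount)
-----------
4237.63    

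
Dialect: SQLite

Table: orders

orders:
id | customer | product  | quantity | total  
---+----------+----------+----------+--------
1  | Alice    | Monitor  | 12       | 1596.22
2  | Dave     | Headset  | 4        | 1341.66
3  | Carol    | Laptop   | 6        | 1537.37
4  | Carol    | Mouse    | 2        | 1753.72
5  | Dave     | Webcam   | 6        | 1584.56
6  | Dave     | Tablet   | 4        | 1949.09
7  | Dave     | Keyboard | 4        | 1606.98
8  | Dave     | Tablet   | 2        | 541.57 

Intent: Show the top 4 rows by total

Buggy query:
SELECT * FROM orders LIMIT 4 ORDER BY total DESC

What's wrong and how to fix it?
Bug: ORDER BY cannot follow LIMIT; LIMIT is the final clause

Fix: Swap the clauses: ORDER BY first, then LIMIT

Corrected query:
SELECT * FROM orders ORDER BY total DESC LIMIT 4

Result:
id | customer | product  | quantity | total  
---+----------+----------+----------+--------
6  | Dave     | Tablet   | 4        | 1949.09
4  | Carol    | Mouse    | 2        | 1753.72
7  | Dave     | Keyboard | 4        | 1606.98
1  | Alice    | Monitor  | 12       | 1596.22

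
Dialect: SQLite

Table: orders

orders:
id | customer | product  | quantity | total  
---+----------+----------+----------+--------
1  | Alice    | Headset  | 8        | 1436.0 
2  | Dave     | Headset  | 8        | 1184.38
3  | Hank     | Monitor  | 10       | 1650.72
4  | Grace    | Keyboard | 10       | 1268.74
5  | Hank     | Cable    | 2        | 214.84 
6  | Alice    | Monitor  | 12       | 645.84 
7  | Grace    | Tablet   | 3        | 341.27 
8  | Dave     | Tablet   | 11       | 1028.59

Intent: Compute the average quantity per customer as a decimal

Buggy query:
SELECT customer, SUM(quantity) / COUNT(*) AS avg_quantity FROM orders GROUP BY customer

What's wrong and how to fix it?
Bug: SUM(quantity) and COUNT(*) are both integers; the division truncates the fractional part

Fix: Multiply by 1.0 (or CAST to REAL) to force floating-point division

Corrected query:
SELECT customer, SUM(quantity) * 1.0 / COUNT(*) AS avg_quantity FROM orders GROUP BY customer

Result:
customer | avg_quantity
---------+-------------
Alice    | 10          
Dave     | 9.5         
Grace    | 6.5         
Hank     | 6           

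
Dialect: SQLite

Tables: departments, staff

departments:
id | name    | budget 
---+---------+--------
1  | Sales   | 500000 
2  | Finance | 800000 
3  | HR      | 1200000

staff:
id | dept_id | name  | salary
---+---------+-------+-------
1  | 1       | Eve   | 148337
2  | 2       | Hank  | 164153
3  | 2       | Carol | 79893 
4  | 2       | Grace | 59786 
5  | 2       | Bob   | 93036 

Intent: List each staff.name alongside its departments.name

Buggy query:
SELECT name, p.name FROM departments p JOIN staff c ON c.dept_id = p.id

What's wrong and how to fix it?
Bug: 'name' exists in both joined tables, so the database can't tell which one is meant

Fix: Qualify the column with its table alias (c.name)

Corrected query:
SELECT c.name, p.name FROM departments p JOIN staff c ON c.dept_id = p.id

Result:
name  | name   
------+--------
Eve   | Sales  
Hank  | Finance
Carol | Finance
Grace | Finance
Bob   | Finance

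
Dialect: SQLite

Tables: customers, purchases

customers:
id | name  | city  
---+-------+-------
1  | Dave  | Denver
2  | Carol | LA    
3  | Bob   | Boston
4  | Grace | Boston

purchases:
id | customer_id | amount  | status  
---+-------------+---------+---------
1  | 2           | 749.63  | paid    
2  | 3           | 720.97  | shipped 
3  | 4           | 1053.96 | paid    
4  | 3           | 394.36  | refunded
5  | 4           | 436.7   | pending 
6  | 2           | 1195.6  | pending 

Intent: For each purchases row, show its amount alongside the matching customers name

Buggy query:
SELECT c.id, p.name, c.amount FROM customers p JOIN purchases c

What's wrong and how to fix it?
Bug: JOIN with no ON clause produces a cartesian product; every purchases row pairs with every customers row

Fix: Specify the join condition linking the foreign key to the parent id

Corrected query:
SELECT c.id, p.name, c.amount FROM customers p JOIN purchases c ON c.customer_id = p.id

Result:
id | name  | amount 
---+-------+--------
1  | Carol | 749.63 
2  | Bob   | 720.97 
3  | Grace | 1053.96
4  | Bob   | 394.36 
5  | Grace | 436.7  
6  | Carol | 1195.6 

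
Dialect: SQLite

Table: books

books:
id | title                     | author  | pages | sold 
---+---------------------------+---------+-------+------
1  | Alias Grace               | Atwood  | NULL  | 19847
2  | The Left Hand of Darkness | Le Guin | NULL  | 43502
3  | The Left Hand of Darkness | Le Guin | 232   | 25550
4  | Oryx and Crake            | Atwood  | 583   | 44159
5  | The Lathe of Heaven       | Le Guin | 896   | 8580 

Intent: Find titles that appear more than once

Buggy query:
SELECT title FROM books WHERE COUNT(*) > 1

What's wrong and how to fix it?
Bug: WHERE can't reference COUNT(*); aggregates are computed after WHERE

Fix: Group first, then use HAVING for the count condition

Corrected query:
SELECT title FROM books GROUP BY title HAVING COUNT(*) > 1

Result:
title                    
-------------------------
The Left Hand of Darkness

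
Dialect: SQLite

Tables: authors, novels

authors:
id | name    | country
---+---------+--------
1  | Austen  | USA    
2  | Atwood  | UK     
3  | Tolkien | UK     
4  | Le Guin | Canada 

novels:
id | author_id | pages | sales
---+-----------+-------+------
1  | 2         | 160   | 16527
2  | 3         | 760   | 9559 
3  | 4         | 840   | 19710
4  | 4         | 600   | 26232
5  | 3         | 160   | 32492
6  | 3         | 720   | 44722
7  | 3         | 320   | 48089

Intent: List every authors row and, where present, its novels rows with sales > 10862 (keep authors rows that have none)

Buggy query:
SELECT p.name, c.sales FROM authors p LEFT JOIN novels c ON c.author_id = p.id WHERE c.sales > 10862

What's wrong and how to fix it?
Bug: Filtering c.sales in WHERE discards the NULL rows produced by LEFT JOIN, turning it into an inner join

Fix: Move the right-table condition into the ON clause so unmatched parents are kept

Corrected query:
SELECT p.name, c.sales FROM authors p LEFT JOIN novels c ON c.author_id = p.id AND c.sales > 10862

Result:
name    | sales
--------+------
Austen  | NULL 
Atwood  | 16527
Tolkien | 32492
Tolkien | 44722
Tolkien | 48089
Le Guin | 19710
Le Guin | 26232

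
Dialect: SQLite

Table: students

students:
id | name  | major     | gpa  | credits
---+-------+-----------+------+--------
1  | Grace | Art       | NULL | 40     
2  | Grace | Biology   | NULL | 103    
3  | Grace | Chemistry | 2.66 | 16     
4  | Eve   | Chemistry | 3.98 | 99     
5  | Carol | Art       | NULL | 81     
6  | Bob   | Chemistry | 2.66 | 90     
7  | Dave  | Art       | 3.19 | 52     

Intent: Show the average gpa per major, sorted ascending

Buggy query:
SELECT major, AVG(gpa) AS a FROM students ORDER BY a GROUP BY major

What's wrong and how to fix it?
Bug: GROUP BY must precede ORDER BY

Fix: Move ORDER BY to the end, after GROUP BY

Corrected query:
SELECT major, AVG(gpa) AS a FROM students GROUP BY major ORDER BY a

Result:
major     | a   
----------+-----
Biology   | NULL
Chemistry | 3.1 
Art       | 3.19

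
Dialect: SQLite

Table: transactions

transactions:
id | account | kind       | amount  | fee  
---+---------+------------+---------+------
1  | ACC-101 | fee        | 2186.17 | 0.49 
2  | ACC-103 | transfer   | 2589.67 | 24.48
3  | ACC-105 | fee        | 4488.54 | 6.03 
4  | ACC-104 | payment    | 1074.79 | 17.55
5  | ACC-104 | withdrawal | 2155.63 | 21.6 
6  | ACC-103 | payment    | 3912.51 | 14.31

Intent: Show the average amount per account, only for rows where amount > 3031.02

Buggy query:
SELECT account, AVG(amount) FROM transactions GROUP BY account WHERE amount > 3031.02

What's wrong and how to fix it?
Bug: Row-level WHERE must come before GROUP BY in the clause order

Fix: Move the WHERE clause before GROUP BY

Corrected query:
SELECT account, AVG(amount) FROM transactions WHERE amount > 3031.02 GROUP BY account

Result:
account | AVG(amount)
--------+------------
ACC-103 | 3912.51    
ACC-105 | 4488.54    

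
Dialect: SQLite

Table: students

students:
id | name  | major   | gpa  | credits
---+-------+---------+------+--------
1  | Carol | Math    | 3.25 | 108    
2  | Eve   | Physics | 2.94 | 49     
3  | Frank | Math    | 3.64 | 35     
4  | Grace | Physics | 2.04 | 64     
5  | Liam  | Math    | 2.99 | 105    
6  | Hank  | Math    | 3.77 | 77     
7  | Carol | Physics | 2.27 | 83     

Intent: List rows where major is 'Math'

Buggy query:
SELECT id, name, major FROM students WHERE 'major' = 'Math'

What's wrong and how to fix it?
Bug: 'major' in single quotes is a string literal, not the column; the comparison is literal-vs-literal and never true

Fix: Reference the column as major without single quotes

Corrected query:
SELECT id, name, major FROM students WHERE major = 'Math'

Result:
id | name  | major
---+-------+------
1  | Carol | Math 
3  | Frank | Math 
5  | Liam  | Math 
6  | Hank  | Math 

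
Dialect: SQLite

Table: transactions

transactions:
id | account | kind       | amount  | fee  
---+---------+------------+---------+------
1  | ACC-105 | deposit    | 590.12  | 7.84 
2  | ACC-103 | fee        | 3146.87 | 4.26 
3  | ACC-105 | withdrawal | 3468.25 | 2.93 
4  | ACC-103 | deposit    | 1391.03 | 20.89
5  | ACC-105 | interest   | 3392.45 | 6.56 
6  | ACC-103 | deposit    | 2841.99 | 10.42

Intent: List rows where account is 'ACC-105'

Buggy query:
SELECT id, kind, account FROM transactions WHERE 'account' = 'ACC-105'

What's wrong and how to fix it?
Bug: 'account' in single quotes is a string literal, not the column; the comparison is literal-vs-literal and never true

Fix: Reference the column as account without single quotes

Corrected query:
SELECT id, kind, account FROM transactions WHERE account = 'ACC-105'

Result:
id | kind       | account
---+------------+--------
1  | deposit    | ACC-105
3  | withdrawal | ACC-105
5  | interest   | ACC-105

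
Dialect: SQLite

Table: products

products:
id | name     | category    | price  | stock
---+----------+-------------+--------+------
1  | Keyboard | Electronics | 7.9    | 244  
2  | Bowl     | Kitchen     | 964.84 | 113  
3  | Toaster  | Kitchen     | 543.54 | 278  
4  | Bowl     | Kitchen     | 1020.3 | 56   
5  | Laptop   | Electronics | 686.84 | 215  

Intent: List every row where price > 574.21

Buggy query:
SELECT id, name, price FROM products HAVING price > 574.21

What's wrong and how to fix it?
Bug: This is a non-aggregate query (no GROUP BY, no aggregates), so in SQLite the HAVING clause is invalid here; a row-level condition belongs in WHERE

Fix: Use WHERE for row-level filtering

Corrected query:
SELECT id, name, price FROM products WHERE price > 574.21

Result:
id | name   | price 
---+--------+-------
2  | Bowl   | 964.84
4  | Bowl   | 1020.3
5  | Laptop | 686.84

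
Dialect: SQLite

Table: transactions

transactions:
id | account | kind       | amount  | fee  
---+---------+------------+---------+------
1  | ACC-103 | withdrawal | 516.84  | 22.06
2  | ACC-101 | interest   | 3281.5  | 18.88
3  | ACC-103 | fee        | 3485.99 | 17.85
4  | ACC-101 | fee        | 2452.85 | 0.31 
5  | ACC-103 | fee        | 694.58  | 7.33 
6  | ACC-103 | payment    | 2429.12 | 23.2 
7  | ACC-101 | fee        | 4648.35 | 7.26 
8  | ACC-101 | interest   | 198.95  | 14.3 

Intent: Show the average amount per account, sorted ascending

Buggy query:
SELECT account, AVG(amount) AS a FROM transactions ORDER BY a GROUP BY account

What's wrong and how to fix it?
Bug: GROUP BY must precede ORDER BY

Fix: Move ORDER BY to the end, after GROUP BY

Corrected query:
SELECT account, AVG(amount) AS a FROM transactions GROUP BY account ORDER BY a

Result:
account | a        
--------+----------
ACC-103 | 1781.6325
ACC-101 | 2645.4125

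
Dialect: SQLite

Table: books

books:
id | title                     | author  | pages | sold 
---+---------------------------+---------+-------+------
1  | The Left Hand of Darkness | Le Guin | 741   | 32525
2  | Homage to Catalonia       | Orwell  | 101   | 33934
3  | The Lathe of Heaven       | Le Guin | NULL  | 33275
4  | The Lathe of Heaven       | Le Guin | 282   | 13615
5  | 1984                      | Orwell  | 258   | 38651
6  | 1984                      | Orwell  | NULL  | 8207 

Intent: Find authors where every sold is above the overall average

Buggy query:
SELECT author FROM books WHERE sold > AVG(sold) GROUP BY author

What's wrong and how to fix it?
Bug: WHERE evaluates per row before aggregation, so AVG() is unavailable

Fix: Compute the overall average in a scalar subquery and compare each group's MIN against it in HAVING

Corrected query:
SELECT author FROM books GROUP BY author HAVING MIN(sold) > (SELECT AVG(sold) FROM books)

Result:
(no rows)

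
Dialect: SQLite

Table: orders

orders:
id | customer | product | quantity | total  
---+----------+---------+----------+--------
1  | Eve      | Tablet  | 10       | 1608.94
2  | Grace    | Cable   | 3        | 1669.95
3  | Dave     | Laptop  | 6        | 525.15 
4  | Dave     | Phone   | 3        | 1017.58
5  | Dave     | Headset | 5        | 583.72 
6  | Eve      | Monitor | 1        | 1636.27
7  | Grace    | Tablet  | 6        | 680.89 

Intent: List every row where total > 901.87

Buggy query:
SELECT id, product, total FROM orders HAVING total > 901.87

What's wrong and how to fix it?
Bug: This is a non-aggregate query (no GROUP BY, no aggregates), so in SQLite the HAVING clause is invalid here; a row-level condition belongs in WHERE

Fix: Use WHERE for row-level filtering

Corrected query:
SELECT id, product, total FROM orders WHERE total > 901.87

Result:
id | product | total  
---+---------+--------
1  | Tablet  | 1608.94
2  | Cable   | 1669.95
4  | Phone   | 1017.58
6  | Monitor | 1636.27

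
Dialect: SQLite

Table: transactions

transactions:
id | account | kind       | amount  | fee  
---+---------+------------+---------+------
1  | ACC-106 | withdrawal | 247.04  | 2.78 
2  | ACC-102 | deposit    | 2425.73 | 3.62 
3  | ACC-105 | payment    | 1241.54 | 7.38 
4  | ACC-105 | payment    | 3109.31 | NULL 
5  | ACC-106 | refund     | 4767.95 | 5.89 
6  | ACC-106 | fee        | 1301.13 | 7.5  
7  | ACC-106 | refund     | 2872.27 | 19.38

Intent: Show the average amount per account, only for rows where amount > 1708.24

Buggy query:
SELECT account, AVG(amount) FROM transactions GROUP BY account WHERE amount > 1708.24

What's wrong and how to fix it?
Bug: WHERE cannot follow GROUP BY

Fix: Place WHERE between FROM and GROUP BY

Corrected query:
SELECT account, AVG(amount) FROM transactions WHERE amount > 1708.24 GROUP BY account

Result:
account | AVG(amount)
--------+------------
ACC-102 | 2425.73    
ACC-105 | 3109.31    
ACC-106 | 3820.11    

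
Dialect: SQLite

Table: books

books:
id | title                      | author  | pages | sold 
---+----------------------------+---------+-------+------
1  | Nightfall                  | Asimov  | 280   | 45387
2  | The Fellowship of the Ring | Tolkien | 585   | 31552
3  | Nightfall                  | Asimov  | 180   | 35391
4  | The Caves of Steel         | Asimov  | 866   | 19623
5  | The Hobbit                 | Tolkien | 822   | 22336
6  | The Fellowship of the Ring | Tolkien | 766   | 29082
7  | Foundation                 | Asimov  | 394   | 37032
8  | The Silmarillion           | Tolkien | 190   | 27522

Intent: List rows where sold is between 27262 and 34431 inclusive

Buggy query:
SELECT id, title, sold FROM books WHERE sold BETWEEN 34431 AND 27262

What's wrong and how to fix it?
Bug: BETWEEN expects the lower bound first; with 34431 AND 27262 the range is empty

Fix: Write BETWEEN 27262 AND 34431

Corrected query:
SELECT id, title, sold FROM books WHERE sold BETWEEN 27262 AND 34431

Result:
id | title                      | sold 
---+----------------------------+------
2  | The Fellowship of the Ring | 31552
6  | The Fellowship of the Ring | 29082
8  | The Silmarillion           | 27522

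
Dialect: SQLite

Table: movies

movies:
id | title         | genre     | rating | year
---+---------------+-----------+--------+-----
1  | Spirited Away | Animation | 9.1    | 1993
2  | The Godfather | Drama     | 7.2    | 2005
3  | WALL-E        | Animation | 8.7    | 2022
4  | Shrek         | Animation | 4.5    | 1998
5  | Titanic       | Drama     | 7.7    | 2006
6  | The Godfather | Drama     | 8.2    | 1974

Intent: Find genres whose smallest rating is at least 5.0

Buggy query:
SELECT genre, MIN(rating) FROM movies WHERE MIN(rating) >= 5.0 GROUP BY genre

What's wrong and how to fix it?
Bug: Aggregates like MIN are computed per group after WHERE runs

Fix: Replace WHERE with HAVING after the GROUP BY

Corrected query:
SELECT genre, MIN(rating) FROM movies GROUP BY genre HAVING MIN(rating) >= 5.0

Result:
genre | MIN(rating)
------+------------
Drama | 7.2        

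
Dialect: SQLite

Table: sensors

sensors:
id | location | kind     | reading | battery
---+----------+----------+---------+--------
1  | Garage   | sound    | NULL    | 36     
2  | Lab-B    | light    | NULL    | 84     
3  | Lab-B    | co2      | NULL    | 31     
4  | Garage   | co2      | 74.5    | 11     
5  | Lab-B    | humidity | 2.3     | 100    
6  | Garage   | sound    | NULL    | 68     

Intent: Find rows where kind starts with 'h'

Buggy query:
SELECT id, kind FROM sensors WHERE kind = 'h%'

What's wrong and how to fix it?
Bug: Wildcards only work with LIKE; '=' treats '%' as a literal character

Fix: Use LIKE for wildcard pattern matching

Corrected query:
SELECT id, kind FROM sensors WHERE kind LIKE 'h%'

Result:
id | kind    
---+---------
5  | humidity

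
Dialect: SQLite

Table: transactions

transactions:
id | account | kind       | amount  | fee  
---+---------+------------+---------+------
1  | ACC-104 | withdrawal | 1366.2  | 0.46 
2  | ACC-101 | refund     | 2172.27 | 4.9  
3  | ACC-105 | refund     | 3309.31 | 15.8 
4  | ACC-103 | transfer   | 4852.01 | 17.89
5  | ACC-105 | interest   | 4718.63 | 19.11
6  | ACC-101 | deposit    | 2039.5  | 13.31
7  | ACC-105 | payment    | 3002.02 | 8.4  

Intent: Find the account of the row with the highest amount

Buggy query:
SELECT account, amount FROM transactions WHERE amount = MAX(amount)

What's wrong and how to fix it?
Bug: MAX(amount) is an aggregate and cannot be used directly in WHERE

Fix: Wrap MAX in a scalar subquery so WHERE compares against a single value

Corrected query:
SELECT account, amount FROM transactions WHERE amount = (SELECT MAX(amount) FROM transactions)

Result:
account | amount 
--------+--------
ACC-103 | 4852.01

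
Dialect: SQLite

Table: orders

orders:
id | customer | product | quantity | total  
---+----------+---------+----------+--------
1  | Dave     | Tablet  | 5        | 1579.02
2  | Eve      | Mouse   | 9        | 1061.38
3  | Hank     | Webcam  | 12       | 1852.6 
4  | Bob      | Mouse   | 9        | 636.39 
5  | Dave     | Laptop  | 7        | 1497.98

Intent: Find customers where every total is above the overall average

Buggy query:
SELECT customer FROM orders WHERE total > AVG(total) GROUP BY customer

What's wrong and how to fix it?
Bug: WHERE evaluates per row before aggregation, so AVG() is unavailable

Fix: Use a subquery for AVG and a HAVING MIN(...) filter so the condition holds for every row in the group

Corrected query:
SELECT customer FROM orders GROUP BY customer HAVING MIN(total) > (SELECT AVG(total) FROM orders)

Result:
customer
--------
Dave    
Hank    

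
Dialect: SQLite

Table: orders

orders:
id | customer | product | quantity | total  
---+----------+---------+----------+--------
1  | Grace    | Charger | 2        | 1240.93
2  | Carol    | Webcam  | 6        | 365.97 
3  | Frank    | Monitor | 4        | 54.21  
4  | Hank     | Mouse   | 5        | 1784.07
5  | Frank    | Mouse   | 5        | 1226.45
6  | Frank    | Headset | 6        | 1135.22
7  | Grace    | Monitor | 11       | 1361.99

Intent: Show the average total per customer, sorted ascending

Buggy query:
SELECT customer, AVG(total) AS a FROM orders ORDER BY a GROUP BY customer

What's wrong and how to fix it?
Bug: ORDER BY appears before GROUP BY; SQL clause order requires GROUP BY first

Fix: Move ORDER BY to the end, after GROUP BY

Corrected query:
SELECT customer, AVG(total) AS a FROM orders GROUP BY customer ORDER BY a

Result:
customer | a         
---------+-----------
Carol    | 365.97    
Frank    | 805.293333
Grace    | 1301.46   
Hank     | 1784.07   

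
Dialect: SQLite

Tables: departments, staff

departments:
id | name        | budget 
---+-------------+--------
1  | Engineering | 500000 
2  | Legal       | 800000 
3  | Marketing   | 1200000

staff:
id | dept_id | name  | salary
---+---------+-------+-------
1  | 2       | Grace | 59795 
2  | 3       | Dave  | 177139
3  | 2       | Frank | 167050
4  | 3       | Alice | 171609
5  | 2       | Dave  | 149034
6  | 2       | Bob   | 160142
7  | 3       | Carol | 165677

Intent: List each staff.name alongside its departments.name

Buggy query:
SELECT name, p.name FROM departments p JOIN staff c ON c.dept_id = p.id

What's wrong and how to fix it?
Bug: 'name' exists in both joined tables, so the database can't tell which one is meant

Fix: Prefix ambiguous columns with the table alias

Corrected query:
SELECT c.name, p.name FROM departments p JOIN staff c ON c.dept_id = p.id

Result:
name  | name     
------+----------
Grace | Legal    
Dave  | Marketing
Frank | Legal    
Alice | Marketing
Dave  | Legal    
Bob   | Legal    
Carol | Marketing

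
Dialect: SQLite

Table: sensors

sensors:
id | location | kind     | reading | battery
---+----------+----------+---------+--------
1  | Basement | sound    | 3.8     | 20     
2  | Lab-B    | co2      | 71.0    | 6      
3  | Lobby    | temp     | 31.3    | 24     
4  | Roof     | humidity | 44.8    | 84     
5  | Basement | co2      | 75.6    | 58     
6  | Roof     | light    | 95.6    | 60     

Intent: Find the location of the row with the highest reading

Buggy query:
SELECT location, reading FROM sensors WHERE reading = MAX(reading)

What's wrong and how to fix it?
Bug: WHERE is evaluated per row; an aggregate over the whole table isn't defined there

Fix: Wrap MAX in a scalar subquery so WHERE compares against a single value

Corrected query:
SELECT location, reading FROM sensors WHERE reading = (SELECT MAX(reading) FROM sensors)

Result:
location | reading
---------+--------
Roof     | 95.6   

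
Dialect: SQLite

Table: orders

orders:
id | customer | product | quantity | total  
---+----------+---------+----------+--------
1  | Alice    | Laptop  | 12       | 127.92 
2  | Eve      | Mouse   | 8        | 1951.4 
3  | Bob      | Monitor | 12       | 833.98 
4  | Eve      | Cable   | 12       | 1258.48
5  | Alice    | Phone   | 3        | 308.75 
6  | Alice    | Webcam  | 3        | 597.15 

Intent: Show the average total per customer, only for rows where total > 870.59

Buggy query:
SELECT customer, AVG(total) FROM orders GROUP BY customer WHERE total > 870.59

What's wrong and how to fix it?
Bug: Row-level WHERE must come before GROUP BY in the clause order

Fix: Move the WHERE clause before GROUP BY

Corrected query:
SELECT customer, AVG(total) FROM orders WHERE total > 870.59 GROUP BY customer

Result:
customer | AVG(total)
---------+-----------
Eve      | 1604.94   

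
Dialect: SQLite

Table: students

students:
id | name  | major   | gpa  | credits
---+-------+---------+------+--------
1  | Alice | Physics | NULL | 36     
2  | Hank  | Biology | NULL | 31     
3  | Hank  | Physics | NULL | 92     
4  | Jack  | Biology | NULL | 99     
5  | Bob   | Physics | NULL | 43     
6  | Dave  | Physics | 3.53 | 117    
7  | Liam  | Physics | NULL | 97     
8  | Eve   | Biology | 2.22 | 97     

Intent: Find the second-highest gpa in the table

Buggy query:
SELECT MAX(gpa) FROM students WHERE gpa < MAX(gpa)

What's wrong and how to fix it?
Bug: MAX(gpa) on the right of the comparison is an aggregate-in-WHERE error

Fix: Compute the overall MAX in a subquery, then take MAX of rows below it

Corrected query:
SELECT MAX(gpa) FROM students WHERE gpa < (SELECT MAX(gpa) FROM students)

Result:
MAX(gpa)
--------
2.22    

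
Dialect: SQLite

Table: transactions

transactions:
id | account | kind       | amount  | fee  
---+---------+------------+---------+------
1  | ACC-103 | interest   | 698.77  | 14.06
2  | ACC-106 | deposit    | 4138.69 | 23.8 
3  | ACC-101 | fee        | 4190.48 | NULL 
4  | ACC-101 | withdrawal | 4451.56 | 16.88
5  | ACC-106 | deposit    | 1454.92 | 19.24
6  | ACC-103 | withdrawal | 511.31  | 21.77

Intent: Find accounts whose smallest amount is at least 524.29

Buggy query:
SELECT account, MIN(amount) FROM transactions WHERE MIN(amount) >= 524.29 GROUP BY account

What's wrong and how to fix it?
Bug: MIN() in WHERE is a misuse of aggregate

Fix: Use HAVING for the per-group MIN condition

Corrected query:
SELECT account, MIN(amount) FROM transactions GROUP BY account HAVING MIN(amount) >= 524.29

Result:
account | MIN(amount)
--------+------------
ACC-101 | 4190.48    
ACC-106 | 1454.92    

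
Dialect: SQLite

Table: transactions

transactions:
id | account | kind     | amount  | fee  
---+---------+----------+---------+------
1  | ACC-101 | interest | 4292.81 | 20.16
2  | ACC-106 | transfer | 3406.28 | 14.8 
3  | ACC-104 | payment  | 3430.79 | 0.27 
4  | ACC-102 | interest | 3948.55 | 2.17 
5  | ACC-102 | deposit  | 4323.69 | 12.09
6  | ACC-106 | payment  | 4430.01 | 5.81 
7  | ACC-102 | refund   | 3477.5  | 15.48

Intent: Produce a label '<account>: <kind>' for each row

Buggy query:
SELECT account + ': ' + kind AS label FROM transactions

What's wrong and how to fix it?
Bug: SQLite uses || for string concatenation; + coerces text to numbers (yielding 0)

Fix: Use the || operator for string concatenation

Corrected query:
SELECT account || ': ' || kind AS label FROM transactions

Result:
label            
-----------------
ACC-101: interest
ACC-106: transfer
ACC-104: payment 
ACC-102: interest
ACC-102: deposit 
ACC-106: payment 
ACC-102: refund  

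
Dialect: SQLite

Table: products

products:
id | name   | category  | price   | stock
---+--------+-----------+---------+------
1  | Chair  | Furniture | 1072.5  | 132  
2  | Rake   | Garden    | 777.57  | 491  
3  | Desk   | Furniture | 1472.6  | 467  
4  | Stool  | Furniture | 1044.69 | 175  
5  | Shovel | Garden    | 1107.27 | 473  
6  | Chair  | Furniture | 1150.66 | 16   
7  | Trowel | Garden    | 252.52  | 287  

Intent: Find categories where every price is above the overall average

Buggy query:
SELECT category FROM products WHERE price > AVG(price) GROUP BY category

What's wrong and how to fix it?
Bug: WHERE evaluates per row before aggregation, so AVG() is unavailable

Fix: Compute the overall average in a scalar subquery and compare each group's MIN against it in HAVING

Corrected query:
SELECT category FROM products GROUP BY category HAVING MIN(price) > (SELECT AVG(price) FROM products)

Result:
category 
---------
Furniture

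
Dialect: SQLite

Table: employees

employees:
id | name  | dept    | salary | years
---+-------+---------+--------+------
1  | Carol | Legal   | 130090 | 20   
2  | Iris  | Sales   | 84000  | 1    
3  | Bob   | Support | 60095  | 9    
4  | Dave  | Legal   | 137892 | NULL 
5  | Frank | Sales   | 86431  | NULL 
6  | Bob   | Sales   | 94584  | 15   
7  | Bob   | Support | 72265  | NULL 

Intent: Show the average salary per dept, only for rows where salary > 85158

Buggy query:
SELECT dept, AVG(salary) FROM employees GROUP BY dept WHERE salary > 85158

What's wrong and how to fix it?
Bug: Row-level WHERE must come before GROUP BY in the clause order

Fix: Place WHERE between FROM and GROUP BY

Corrected query:
SELECT dept, AVG(salary) FROM employees WHERE salary > 85158 GROUP BY dept

Result:
dept  | AVG(salary)
------+------------
Legal | 133991     
Sales | 90507.5    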